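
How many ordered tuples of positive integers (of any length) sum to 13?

There are 12 gaps and each independently is a cut or not, giving 2^12 = 4096.

4096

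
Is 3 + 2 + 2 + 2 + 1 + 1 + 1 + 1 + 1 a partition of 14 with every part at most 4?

Yes

The parts sum to 14, and the condition 'no summand exceeds 4' holds.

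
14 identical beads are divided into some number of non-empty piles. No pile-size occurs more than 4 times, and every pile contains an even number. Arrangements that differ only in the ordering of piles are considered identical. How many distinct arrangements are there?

13

Enumerating:
14
12, 2
10, 4
10, 2, 2
8, 6
8, 4, 2
8, 2, 2, 2
6, 6, 2
6, 4, 4
6, 4, 2, 2
6, 2, 2, 2, 2
4, 4, 4, 2
4, 4, 2, 2, 2
That's 13 in total.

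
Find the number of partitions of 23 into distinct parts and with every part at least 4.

Listing the qualifying partitions of 23:
23
19 + 4
18 + 5
17 + 6
16 + 7
15 + 8
14 + 9
14 + 5 + 4
13 + 10
13 + 6 + 4
12 + 11
12 + 7 + 4
12 + 6 + 5
11 + 8 + 4
11 + 7 + 5
10 + 9 + 4
10 + 8 + 5
10 + 7 + 6
9 + 8 + 6
8 + 6 + 5 + 4

20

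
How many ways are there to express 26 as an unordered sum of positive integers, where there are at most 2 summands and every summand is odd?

Enumerating:
25,1
23,3
21,5
19,7
17,9
15,11
13,13
Counting gives 7.

7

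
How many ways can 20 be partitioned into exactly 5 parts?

Direct enumeration gives 84 partitions.

84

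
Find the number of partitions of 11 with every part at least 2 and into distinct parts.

7

The partitions of 11 that satisfy the conditions:
11
9+2
8+3
7+4
6+5
6+3+2
5+4+2
That's 7 in total.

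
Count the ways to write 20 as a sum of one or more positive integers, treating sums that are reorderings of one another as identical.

627

Counting exhaustively, 627 partitions satisfy the conditions.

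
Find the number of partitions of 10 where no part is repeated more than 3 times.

29

A partial list (first 12 by largest part):
10
1, 9
2, 8
1, 1, 8
3, 7
1, 2, 7
1, 1, 1, 7
4, 6
1, 3, 6
2, 2, 6
1, 1, 2, 6
5, 5
…and 17 more, for 29 total.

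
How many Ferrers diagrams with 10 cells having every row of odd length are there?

They are:
1+9
3+7
1+1+1+7
5+5
1+1+3+5
1+1+1+1+1+5
1+3+3+3
1+1+1+1+3+3
1+1+1+1+1+1+1+3
1+1+1+1+1+1+1+1+1+1
That's 10 in total.

10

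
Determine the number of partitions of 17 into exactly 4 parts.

There are too many to list fully; the first 12 (by largest part) are:
14+1+1+1
13+2+1+1
12+3+1+1
12+2+2+1
11+4+1+1
11+3+2+1
11+2+2+2
10+5+1+1
10+4+2+1
10+3+3+1
10+3+2+2
9+6+1+1
…and 27 more, for 39 total.

39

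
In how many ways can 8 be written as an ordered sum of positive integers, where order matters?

128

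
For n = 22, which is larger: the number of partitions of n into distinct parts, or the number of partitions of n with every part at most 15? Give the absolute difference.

883

Partitions of 22 into distinct parts: 89.
Partitions of 22 with every part at most 15: 972.
|89 − 972| = 883.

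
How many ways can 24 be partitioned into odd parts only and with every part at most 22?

121

Enumerating by decreasing first part gives 121 partitions in all.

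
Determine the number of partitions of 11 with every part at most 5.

37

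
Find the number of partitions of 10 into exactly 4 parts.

9

The partitions of 10 that satisfy the conditions:
7,1,1,1
6,2,1,1
5,3,1,1
5,2,2,1
4,4,1,1
4,3,2,1
4,2,2,2
3,3,3,1
3,3,2,2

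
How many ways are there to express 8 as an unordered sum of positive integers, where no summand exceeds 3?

10

They are:
3, 3, 2
3, 3, 1, 1
3, 2, 2, 1
3, 2, 1, 1, 1
3, 1, 1, 1, 1, 1
2, 2, 2, 2
2, 2, 2, 1, 1
2, 2, 1, 1, 1, 1
2, 1, 1, 1, 1, 1, 1
1, 1, 1, 1, 1, 1, 1, 1
Counting gives 10.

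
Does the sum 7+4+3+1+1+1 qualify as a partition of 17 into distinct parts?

The parts sum to 17, and the condition 'all summands are distinct' is violated.

No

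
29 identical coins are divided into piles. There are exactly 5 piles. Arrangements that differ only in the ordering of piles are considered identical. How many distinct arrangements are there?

333

A full systematic count gives 333.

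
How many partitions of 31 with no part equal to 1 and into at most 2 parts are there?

The partitions of 31 that satisfy the conditions:
31
29, 2
28, 3
27, 4
26, 5
25, 6
24, 7
23, 8
22, 9
21, 10
20, 11
19, 12
18, 13
17, 14
16, 15
Counting gives 15.

15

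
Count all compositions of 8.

The number of compositions of n is 2^(n−1); here 2^7 = 128.

128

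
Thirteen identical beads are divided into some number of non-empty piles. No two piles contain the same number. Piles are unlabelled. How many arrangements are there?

They are:
13
12+1
11+2
10+3
10+2+1
9+4
9+3+1
8+5
8+4+1
8+3+2
7+6
7+5+1
7+4+2
7+3+2+1
6+5+2
6+4+3
6+4+2+1
5+4+3+1
That's 18 in total.

18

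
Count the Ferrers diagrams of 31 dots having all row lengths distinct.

340

A full systematic count gives 340.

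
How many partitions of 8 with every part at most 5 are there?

18

Enumerating:
3, 5
1, 2, 5
1, 1, 1, 5
4, 4
1, 3, 4
2, 2, 4
1, 1, 2, 4
1, 1, 1, 1, 4
2, 3, 3
1, 1, 3, 3
1, 2, 2, 3
1, 1, 1, 2, 3
1, 1, 1, 1, 1, 3
2, 2, 2, 2
1, 1, 2, 2, 2
1, 1, 1, 1, 2, 2
1, 1, 1, 1, 1, 1, 2
1, 1, 1, 1, 1, 1, 1, 1
That's 18 in total.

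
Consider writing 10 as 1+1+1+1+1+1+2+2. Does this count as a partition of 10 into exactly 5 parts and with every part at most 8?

The parts sum to 10, and the condition 'there are exactly 5 summands' is violated.

No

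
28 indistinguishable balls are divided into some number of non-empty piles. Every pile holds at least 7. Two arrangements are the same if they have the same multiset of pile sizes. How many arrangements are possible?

Listing the qualifying partitions of 28:
28
21,7
20,8
19,9
18,10
17,11
16,12
15,13
14,14
14,7,7
13,8,7
12,9,7
12,8,8
11,10,7
11,9,8
10,10,8
10,9,9
7,7,7,7

18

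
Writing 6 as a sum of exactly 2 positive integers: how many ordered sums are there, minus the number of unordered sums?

Compositions: C(5,1) = 5.
Unordered (partitions into 2 parts): 3.
Difference: 5 − 3 = 2.

2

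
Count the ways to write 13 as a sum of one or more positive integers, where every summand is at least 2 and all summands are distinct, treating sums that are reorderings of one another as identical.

10

The partitions of 13 that satisfy the conditions:
13
2, 11
3, 10
4, 9
5, 8
2, 3, 8
6, 7
2, 4, 7
2, 5, 6
3, 4, 6
Counting gives 10.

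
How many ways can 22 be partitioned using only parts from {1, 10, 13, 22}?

5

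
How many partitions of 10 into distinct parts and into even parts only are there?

Listing the qualifying partitions of 10:
10
2+8
4+6
That's 3 in total.

3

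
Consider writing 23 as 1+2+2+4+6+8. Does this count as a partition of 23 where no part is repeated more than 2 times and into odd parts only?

The parts sum to 23, and the condition 'every summand is odd' is violated.

No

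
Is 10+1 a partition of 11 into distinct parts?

The parts sum to 11, and the condition 'all summands are distinct' holds.

Yes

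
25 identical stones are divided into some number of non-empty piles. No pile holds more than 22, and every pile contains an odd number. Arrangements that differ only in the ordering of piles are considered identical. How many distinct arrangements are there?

140

Enumerating by decreasing first part gives 140 partitions in all.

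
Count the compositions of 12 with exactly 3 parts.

55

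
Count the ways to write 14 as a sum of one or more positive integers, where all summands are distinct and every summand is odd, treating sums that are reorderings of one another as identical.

3

Listing the qualifying partitions of 14:
1,13
3,11
5,9
That's 3 in total.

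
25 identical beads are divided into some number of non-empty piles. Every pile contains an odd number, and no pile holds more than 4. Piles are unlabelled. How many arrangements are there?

9

The partitions of 25 that satisfy the conditions:
3,3,3,3,3,3,3,3,1
3,3,3,3,3,3,3,1,1,1,1
3,3,3,3,3,3,1,1,1,1,1,1,1
3,3,3,3,3,1,1,1,1,1,1,1,1,1,1
3,3,3,3,1,1,1,1,1,1,1,1,1,1,1,1,1
3,3,3,1,1,1,1,1,1,1,1,1,1,1,1,1,1,1,1
3,3,1,1,1,1,1,1,1,1,1,1,1,1,1,1,1,1,1,1,1
3,1,1,1,1,1,1,1,1,1,1,1,1,1,1,1,1,1,1,1,1,1,1
1,1,1,1,1,1,1,1,1,1,1,1,1,1,1,1,1,1,1,1,1,1,1,1,1
That's 9 in total.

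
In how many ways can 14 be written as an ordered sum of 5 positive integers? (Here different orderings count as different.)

715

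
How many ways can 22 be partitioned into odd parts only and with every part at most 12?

70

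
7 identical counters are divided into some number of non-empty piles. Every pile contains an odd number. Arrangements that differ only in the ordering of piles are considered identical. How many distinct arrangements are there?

The partitions of 7 that satisfy the conditions:
7
5, 1, 1
3, 3, 1
3, 1, 1, 1, 1
1, 1, 1, 1, 1, 1, 1
Counting gives 5.

5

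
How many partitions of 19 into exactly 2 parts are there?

9

Listing the qualifying partitions of 19:
1+18
2+17
3+16
4+15
5+14
6+13
7+12
8+11
9+10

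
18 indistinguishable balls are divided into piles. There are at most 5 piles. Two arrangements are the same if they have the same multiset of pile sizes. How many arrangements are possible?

Enumerating by decreasing first part gives 141 partitions in all.

141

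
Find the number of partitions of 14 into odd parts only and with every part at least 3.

4

Listing the qualifying partitions of 14:
3, 11
5, 9
7, 7
3, 3, 3, 5
Counting gives 4.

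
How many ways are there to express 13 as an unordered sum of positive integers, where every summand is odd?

18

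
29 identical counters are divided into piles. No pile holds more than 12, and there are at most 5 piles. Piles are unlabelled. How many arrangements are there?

249

Counting exhaustively, 249 partitions satisfy the conditions.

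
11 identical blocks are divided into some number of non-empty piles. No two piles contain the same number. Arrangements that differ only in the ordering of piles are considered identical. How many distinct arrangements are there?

12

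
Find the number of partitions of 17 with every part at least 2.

66

A partial list (first 12 by largest part):
17
15, 2
14, 3
13, 4
13, 2, 2
12, 5
12, 3, 2
11, 6
11, 4, 2
11, 3, 3
11, 2, 2, 2
10, 7
…and 54 more, for 66 total.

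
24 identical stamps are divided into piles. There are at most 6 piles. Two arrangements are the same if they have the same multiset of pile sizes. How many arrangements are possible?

532

Direct enumeration gives 532 partitions.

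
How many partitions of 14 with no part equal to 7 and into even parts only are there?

They are:
14
12 + 2
10 + 4
10 + 2 + 2
8 + 6
8 + 4 + 2
8 + 2 + 2 + 2
6 + 6 + 2
6 + 4 + 4
6 + 4 + 2 + 2
6 + 2 + 2 + 2 + 2
4 + 4 + 4 + 2
4 + 4 + 2 + 2 + 2
4 + 2 + 2 + 2 + 2 + 2
2 + 2 + 2 + 2 + 2 + 2 + 2
Counting gives 15.

15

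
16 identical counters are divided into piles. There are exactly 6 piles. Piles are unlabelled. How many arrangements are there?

35

A partial list (first 12 by largest part):
11 + 1 + 1 + 1 + 1 + 1
10 + 2 + 1 + 1 + 1 + 1
9 + 3 + 1 + 1 + 1 + 1
9 + 2 + 2 + 1 + 1 + 1
8 + 4 + 1 + 1 + 1 + 1
8 + 3 + 2 + 1 + 1 + 1
8 + 2 + 2 + 2 + 1 + 1
7 + 5 + 1 + 1 + 1 + 1
7 + 4 + 2 + 1 + 1 + 1
7 + 3 + 3 + 1 + 1 + 1
7 + 3 + 2 + 2 + 1 + 1
7 + 2 + 2 + 2 + 2 + 1
…and 23 more, for 35 total.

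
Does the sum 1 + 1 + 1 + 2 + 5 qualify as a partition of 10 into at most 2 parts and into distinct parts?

The parts sum to 10, and the condition 'there are at most 2 summands' is violated.

No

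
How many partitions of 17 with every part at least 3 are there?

25

They are:
17
14 + 3
13 + 4
12 + 5
11 + 6
11 + 3 + 3
10 + 7
10 + 4 + 3
9 + 8
9 + 5 + 3
9 + 4 + 4
8 + 6 + 3
8 + 5 + 4
8 + 3 + 3 + 3
7 + 7 + 3
7 + 6 + 4
7 + 5 + 5
7 + 4 + 3 + 3
6 + 6 + 5
6 + 5 + 3 + 3
6 + 4 + 4 + 3
5 + 5 + 4 + 3
5 + 4 + 4 + 4
5 + 3 + 3 + 3 + 3
4 + 4 + 3 + 3 + 3
That's 25 in total.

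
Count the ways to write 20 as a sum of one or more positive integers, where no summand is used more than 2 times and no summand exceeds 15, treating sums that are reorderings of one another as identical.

A full systematic count gives 192.

192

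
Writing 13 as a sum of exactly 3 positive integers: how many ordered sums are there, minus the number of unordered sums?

52

Compositions: C(12,2) = 66.
Unordered (partitions into 3 parts): 14.
Difference: 66 − 14 = 52.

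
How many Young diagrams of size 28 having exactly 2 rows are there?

The partitions of 28 that satisfy the conditions:
27,1
26,2
25,3
24,4
23,5
22,6
21,7
20,8
19,9
18,10
17,11
16,12
15,13
14,14
That's 14 in total.

14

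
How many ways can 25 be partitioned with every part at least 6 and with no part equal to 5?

They are:
25
19, 6
18, 7
17, 8
16, 9
15, 10
14, 11
13, 12
13, 6, 6
12, 7, 6
11, 8, 6
11, 7, 7
10, 9, 6
10, 8, 7
9, 9, 7
9, 8, 8
7, 6, 6, 6
Counting gives 17.

17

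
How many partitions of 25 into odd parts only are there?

142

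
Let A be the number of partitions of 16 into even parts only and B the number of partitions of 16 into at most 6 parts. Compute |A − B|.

114

Partitions of 16 into even parts only: 22.
Partitions of 16 into at most 6 parts: 136.
|22 − 136| = 114.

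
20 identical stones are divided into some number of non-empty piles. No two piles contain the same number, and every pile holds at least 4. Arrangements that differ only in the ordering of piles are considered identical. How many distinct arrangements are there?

12

Enumerating:
20
16+4
15+5
14+6
13+7
12+8
11+9
11+5+4
10+6+4
9+7+4
9+6+5
8+7+5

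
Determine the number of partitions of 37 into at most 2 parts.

19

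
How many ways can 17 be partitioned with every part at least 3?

They are:
17
14+3
13+4
12+5
11+6
11+3+3
10+7
10+4+3
9+8
9+5+3
9+4+4
8+6+3
8+5+4
8+3+3+3
7+7+3
7+6+4
7+5+5
7+4+3+3
6+6+5
6+5+3+3
6+4+4+3
5+5+4+3
5+4+4+4
5+3+3+3+3
4+4+3+3+3

25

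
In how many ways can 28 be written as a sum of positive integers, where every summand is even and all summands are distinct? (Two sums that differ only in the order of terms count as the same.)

Enumerating:
28
26, 2
24, 4
22, 6
22, 4, 2
20, 8
20, 6, 2
18, 10
18, 8, 2
18, 6, 4
16, 12
16, 10, 2
16, 8, 4
16, 6, 4, 2
14, 12, 2
14, 10, 4
14, 8, 6
14, 8, 4, 2
12, 10, 6
12, 10, 4, 2
12, 8, 6, 2
10, 8, 6, 4
That's 22 in total.

22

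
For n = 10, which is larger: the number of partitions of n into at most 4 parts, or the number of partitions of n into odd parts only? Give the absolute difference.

13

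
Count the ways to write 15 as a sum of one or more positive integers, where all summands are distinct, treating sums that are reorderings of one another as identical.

27

There are too many to list fully; the first 12 (by largest part) are:
15
14, 1
13, 2
12, 3
12, 2, 1
11, 4
11, 3, 1
10, 5
10, 4, 1
10, 3, 2
9, 6
9, 5, 1
…and 15 more, for 27 total.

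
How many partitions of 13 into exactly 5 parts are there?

Listing the qualifying partitions of 13:
9+1+1+1+1
8+2+1+1+1
7+3+1+1+1
7+2+2+1+1
6+4+1+1+1
6+3+2+1+1
6+2+2+2+1
5+5+1+1+1
5+4+2+1+1
5+3+3+1+1
5+3+2+2+1
5+2+2+2+2
4+4+3+1+1
4+4+2+2+1
4+3+3+2+1
4+3+2+2+2
3+3+3+3+1
3+3+3+2+2

18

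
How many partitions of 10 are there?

There are too many to list fully; the first 12 (by largest part) are:
10
9 + 1
8 + 2
8 + 1 + 1
7 + 3
7 + 2 + 1
7 + 1 + 1 + 1
6 + 4
6 + 3 + 1
6 + 2 + 2
6 + 2 + 1 + 1
6 + 1 + 1 + 1 + 1
…and 30 more, for 42 total.

42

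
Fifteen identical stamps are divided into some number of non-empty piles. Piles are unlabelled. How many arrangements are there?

176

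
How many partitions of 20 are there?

627

Enumerating by decreasing first part gives 627 partitions in all.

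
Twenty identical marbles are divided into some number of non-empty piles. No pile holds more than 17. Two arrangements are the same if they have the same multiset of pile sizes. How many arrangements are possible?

Enumerating by decreasing first part gives 623 partitions in all.

623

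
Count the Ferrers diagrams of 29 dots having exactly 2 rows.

Enumerating:
1,28
2,27
3,26
4,25
5,24
6,23
7,22
8,21
9,20
10,19
11,18
12,17
13,16
14,15

14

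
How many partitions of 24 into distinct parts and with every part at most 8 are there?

They are:
8, 7, 6, 3
8, 7, 6, 2, 1
8, 7, 5, 4
8, 7, 5, 3, 1
8, 7, 4, 3, 2
8, 6, 5, 4, 1
8, 6, 5, 3, 2
8, 6, 4, 3, 2, 1
7, 6, 5, 4, 2
7, 6, 5, 3, 2, 1

10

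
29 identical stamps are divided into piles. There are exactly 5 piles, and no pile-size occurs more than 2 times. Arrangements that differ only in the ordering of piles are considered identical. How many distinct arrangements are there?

272

There are 272 such partitions.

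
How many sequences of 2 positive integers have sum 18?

Place 1 bars in the 17 internal gaps of a row of 18 dots: C(17,1) = 17.

17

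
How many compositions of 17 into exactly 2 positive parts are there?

A composition of 17 into 2 positive parts is chosen by placing 1 dividers among the 16 gaps between 17 units: C(16,1) = 16.

16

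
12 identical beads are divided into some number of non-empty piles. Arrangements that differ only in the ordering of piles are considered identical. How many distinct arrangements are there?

Counting exhaustively, 77 partitions satisfy the conditions.

77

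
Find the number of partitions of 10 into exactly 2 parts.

5

Enumerating:
9+1
8+2
7+3
6+4
5+5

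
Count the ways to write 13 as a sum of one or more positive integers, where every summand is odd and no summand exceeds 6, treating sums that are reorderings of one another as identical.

They are:
3+5+5
1+1+1+5+5
1+1+3+3+5
1+1+1+1+1+3+5
1+1+1+1+1+1+1+1+5
1+3+3+3+3
1+1+1+1+3+3+3
1+1+1+1+1+1+1+3+3
1+1+1+1+1+1+1+1+1+1+3
1+1+1+1+1+1+1+1+1+1+1+1+1
That's 10 in total.

10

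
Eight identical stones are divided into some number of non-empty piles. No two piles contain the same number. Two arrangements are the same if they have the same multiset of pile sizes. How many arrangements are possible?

6

The partitions of 8 that satisfy the conditions:
8
1 + 7
2 + 6
3 + 5
1 + 2 + 5
1 + 3 + 4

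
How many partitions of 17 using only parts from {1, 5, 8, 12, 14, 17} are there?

The partitions of 17 that satisfy the conditions:
17
14, 1, 1, 1
12, 5
12, 1, 1, 1, 1, 1
8, 8, 1
8, 5, 1, 1, 1, 1
8, 1, 1, 1, 1, 1, 1, 1, 1, 1
5, 5, 5, 1, 1
5, 5, 1, 1, 1, 1, 1, 1, 1
5, 1, 1, 1, 1, 1, 1, 1, 1, 1, 1, 1, 1
1, 1, 1, 1, 1, 1, 1, 1, 1, 1, 1, 1, 1, 1, 1, 1, 1
That's 11 in total.

11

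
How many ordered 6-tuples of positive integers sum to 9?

56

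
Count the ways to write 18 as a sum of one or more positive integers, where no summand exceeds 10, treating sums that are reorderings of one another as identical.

Direct enumeration gives 340 partitions.

340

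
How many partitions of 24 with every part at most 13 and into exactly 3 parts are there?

23

Listing the qualifying partitions of 24:
13,10,1
13,9,2
13,8,3
13,7,4
13,6,5
12,11,1
12,10,2
12,9,3
12,8,4
12,7,5
12,6,6
11,11,2
11,10,3
11,9,4
11,8,5
11,7,6
10,10,4
10,9,5
10,8,6
10,7,7
9,9,6
9,8,7
8,8,8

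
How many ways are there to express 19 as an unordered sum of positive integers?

490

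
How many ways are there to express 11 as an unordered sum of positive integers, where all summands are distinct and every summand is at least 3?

4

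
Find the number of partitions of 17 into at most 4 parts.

There are 72 such partitions.

72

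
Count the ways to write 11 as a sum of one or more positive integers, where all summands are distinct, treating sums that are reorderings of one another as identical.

12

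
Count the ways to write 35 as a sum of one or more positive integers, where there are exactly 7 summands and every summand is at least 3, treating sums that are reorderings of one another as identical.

Direct enumeration gives 105 partitions.

105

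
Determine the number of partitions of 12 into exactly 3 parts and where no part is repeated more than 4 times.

Enumerating:
1 + 1 + 10
1 + 2 + 9
1 + 3 + 8
2 + 2 + 8
1 + 4 + 7
2 + 3 + 7
1 + 5 + 6
2 + 4 + 6
3 + 3 + 6
2 + 5 + 5
3 + 4 + 5
4 + 4 + 4

12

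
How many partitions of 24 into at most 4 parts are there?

169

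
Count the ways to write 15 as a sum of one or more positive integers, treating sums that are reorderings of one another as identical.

176

A full systematic count gives 176.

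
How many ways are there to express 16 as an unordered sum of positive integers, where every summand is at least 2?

55

A partial list (first 12 by largest part):
16
2+14
3+13
4+12
2+2+12
5+11
2+3+11
6+10
2+4+10
3+3+10
2+2+2+10
7+9
…and 43 more, for 55 total.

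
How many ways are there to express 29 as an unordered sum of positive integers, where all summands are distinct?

Systematic enumeration (by largest part, then next-largest, …) yields 256.

256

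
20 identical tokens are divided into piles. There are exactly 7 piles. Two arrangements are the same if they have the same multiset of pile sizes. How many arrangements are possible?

82

Enumerating by decreasing first part gives 82 partitions in all.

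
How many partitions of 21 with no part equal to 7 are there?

Enumerating by decreasing first part gives 657 partitions in all.

657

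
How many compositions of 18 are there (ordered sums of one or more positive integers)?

There are 17 gaps and each independently is a cut or not, giving 2^17 = 131072.

131072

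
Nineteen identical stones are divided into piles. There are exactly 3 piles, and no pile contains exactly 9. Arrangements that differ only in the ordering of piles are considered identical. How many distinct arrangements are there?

Enumerating:
17 + 1 + 1
16 + 2 + 1
15 + 3 + 1
15 + 2 + 2
14 + 4 + 1
14 + 3 + 2
13 + 5 + 1
13 + 4 + 2
13 + 3 + 3
12 + 6 + 1
12 + 5 + 2
12 + 4 + 3
11 + 7 + 1
11 + 6 + 2
11 + 5 + 3
11 + 4 + 4
10 + 8 + 1
10 + 7 + 2
10 + 6 + 3
10 + 5 + 4
8 + 8 + 3
8 + 7 + 4
8 + 6 + 5
7 + 7 + 5
7 + 6 + 6

25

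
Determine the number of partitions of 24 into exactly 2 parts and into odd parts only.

6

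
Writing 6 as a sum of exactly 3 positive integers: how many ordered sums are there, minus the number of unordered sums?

7

Ordered (compositions into 3 parts): C(5,2) = 10.
Partitions of 6 into exactly 3 parts: 3.
Difference: 10 − 3 = 7.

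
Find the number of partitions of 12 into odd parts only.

15

They are:
1, 11
3, 9
1, 1, 1, 9
5, 7
1, 1, 3, 7
1, 1, 1, 1, 1, 7
1, 1, 5, 5
1, 3, 3, 5
1, 1, 1, 1, 3, 5
1, 1, 1, 1, 1, 1, 1, 5
3, 3, 3, 3
1, 1, 1, 3, 3, 3
1, 1, 1, 1, 1, 1, 3, 3
1, 1, 1, 1, 1, 1, 1, 1, 1, 3
1, 1, 1, 1, 1, 1, 1, 1, 1, 1, 1, 1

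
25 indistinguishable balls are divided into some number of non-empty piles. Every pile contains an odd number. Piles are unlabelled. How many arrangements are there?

142

Direct enumeration gives 142 partitions.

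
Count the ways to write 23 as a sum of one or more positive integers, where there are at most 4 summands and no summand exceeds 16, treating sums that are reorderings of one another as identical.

127

There are 127 such partitions.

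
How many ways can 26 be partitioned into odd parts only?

Systematic enumeration (by largest part, then next-largest, …) yields 165.

165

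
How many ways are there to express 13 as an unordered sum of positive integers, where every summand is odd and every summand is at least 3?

Enumerating:
13
3,3,7
3,5,5
Counting gives 3.

3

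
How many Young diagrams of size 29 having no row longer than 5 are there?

603

Direct enumeration gives 603 partitions.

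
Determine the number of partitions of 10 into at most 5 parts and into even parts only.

They are:
10
8+2
6+4
6+2+2
4+4+2
4+2+2+2
2+2+2+2+2
Counting gives 7.

7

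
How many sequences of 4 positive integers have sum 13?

By stars and bars with positive parts, the count is C(12,3) = 220.

220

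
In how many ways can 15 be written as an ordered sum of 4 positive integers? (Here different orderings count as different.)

A composition of 15 into 4 positive parts is chosen by placing 3 dividers among the 14 gaps between 15 units: C(14,3) = 364.

364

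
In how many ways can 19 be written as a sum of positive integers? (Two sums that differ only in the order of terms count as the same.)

Enumerating by decreasing first part gives 490 partitions in all.

490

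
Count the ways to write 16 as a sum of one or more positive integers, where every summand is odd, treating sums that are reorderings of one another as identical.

A partial list (first 12 by largest part):
15 + 1
13 + 3
13 + 1 + 1 + 1
11 + 5
11 + 3 + 1 + 1
11 + 1 + 1 + 1 + 1 + 1
9 + 7
9 + 5 + 1 + 1
9 + 3 + 3 + 1
9 + 3 + 1 + 1 + 1 + 1
9 + 1 + 1 + 1 + 1 + 1 + 1 + 1
7 + 7 + 1 + 1
…and 20 more, for 32 total.

32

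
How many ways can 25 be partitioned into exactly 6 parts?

235

Direct enumeration gives 235 partitions.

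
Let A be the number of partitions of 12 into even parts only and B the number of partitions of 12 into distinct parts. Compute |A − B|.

4

Partitions of 12 into even parts only: 11.
Partitions of 12 into distinct parts: 15.
|11 − 15| = 4.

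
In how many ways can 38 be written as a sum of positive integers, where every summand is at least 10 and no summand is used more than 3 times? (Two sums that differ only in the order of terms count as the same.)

21

They are:
38
28,10
27,11
26,12
25,13
24,14
23,15
22,16
21,17
20,18
19,19
18,10,10
17,11,10
16,12,10
16,11,11
15,13,10
15,12,11
14,14,10
14,13,11
14,12,12
13,13,12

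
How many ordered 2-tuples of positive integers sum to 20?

Place 1 bars in the 19 internal gaps of a row of 20 dots: C(19,1) = 19.

19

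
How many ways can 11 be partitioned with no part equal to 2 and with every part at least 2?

6

The partitions of 11 that satisfy the conditions:
11
3+8
4+7
5+6
3+3+5
3+4+4
That's 6 in total.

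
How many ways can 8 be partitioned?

The partitions of 8 that satisfy the conditions:
8
7 + 1
6 + 2
6 + 1 + 1
5 + 3
5 + 2 + 1
5 + 1 + 1 + 1
4 + 4
4 + 3 + 1
4 + 2 + 2
4 + 2 + 1 + 1
4 + 1 + 1 + 1 + 1
3 + 3 + 2
3 + 3 + 1 + 1
3 + 2 + 2 + 1
3 + 2 + 1 + 1 + 1
3 + 1 + 1 + 1 + 1 + 1
2 + 2 + 2 + 2
2 + 2 + 2 + 1 + 1
2 + 2 + 1 + 1 + 1 + 1
2 + 1 + 1 + 1 + 1 + 1 + 1
1 + 1 + 1 + 1 + 1 + 1 + 1 + 1

22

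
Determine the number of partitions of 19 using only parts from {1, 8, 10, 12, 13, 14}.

The partitions of 19 that satisfy the conditions:
1, 1, 1, 1, 1, 14
1, 1, 1, 1, 1, 1, 13
1, 1, 1, 1, 1, 1, 1, 12
1, 8, 10
1, 1, 1, 1, 1, 1, 1, 1, 1, 10
1, 1, 1, 8, 8
1, 1, 1, 1, 1, 1, 1, 1, 1, 1, 1, 8
1, 1, 1, 1, 1, 1, 1, 1, 1, 1, 1, 1, 1, 1, 1, 1, 1, 1, 1

8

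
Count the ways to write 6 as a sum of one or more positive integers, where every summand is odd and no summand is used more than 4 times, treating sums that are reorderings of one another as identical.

The partitions of 6 that satisfy the conditions:
5, 1
3, 3
3, 1, 1, 1
Counting gives 3.

3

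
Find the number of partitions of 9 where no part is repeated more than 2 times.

16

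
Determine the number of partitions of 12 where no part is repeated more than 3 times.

50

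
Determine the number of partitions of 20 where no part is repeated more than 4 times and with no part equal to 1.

122

Enumerating by decreasing first part gives 122 partitions in all.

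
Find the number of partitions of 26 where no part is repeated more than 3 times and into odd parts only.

There are too many to list fully; the first 12 (by largest part) are:
25 + 1
23 + 3
23 + 1 + 1 + 1
21 + 5
21 + 3 + 1 + 1
19 + 7
19 + 5 + 1 + 1
19 + 3 + 3 + 1
17 + 9
17 + 7 + 1 + 1
17 + 5 + 3 + 1
17 + 3 + 3 + 3
…and 49 more, for 61 total.

61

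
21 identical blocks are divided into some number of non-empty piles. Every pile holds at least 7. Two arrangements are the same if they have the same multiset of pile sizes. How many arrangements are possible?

6

Listing the qualifying partitions of 21:
21
14,7
13,8
12,9
11,10
7,7,7
Counting gives 6.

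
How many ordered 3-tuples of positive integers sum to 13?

66

By stars and bars with positive parts, the count is C(12,2) = 66.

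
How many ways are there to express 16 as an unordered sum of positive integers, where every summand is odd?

32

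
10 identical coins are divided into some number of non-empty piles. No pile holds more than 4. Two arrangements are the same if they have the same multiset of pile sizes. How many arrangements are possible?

They are:
2+4+4
1+1+4+4
3+3+4
1+2+3+4
1+1+1+3+4
2+2+2+4
1+1+2+2+4
1+1+1+1+2+4
1+1+1+1+1+1+4
1+3+3+3
2+2+3+3
1+1+2+3+3
1+1+1+1+3+3
1+2+2+2+3
1+1+1+2+2+3
1+1+1+1+1+2+3
1+1+1+1+1+1+1+3
2+2+2+2+2
1+1+2+2+2+2
1+1+1+1+2+2+2
1+1+1+1+1+1+2+2
1+1+1+1+1+1+1+1+2
1+1+1+1+1+1+1+1+1+1
Counting gives 23.

23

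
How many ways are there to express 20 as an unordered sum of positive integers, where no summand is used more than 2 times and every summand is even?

22

They are:
20
18+2
16+4
16+2+2
14+6
14+4+2
12+8
12+6+2
12+4+4
12+4+2+2
10+10
10+8+2
10+6+4
10+6+2+2
10+4+4+2
8+8+4
8+8+2+2
8+6+6
8+6+4+2
8+4+4+2+2
6+6+4+4
6+6+4+2+2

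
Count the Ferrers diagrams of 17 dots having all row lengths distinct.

38

A partial list (first 12 by largest part):
17
16, 1
15, 2
14, 3
14, 2, 1
13, 4
13, 3, 1
12, 5
12, 4, 1
12, 3, 2
11, 6
11, 5, 1
…and 26 more, for 38 total.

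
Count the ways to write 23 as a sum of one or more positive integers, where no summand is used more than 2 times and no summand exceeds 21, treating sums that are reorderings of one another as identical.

353

A full systematic count gives 353.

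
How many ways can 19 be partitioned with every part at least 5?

10

Listing the qualifying partitions of 19:
19
5,14
6,13
7,12
8,11
9,10
5,5,9
5,6,8
5,7,7
6,6,7
Counting gives 10.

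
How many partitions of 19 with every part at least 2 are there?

Enumerating by decreasing first part gives 105 partitions in all.

105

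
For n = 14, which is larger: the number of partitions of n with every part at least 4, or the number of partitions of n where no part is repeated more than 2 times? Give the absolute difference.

Partitions of 14 with every part at least 4: 7.
Partitions of 14 where no part is repeated more than 2 times: 57.
|7 − 57| = 50.

50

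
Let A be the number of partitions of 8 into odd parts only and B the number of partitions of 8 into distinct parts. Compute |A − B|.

0

Partitions of 8 into odd parts only: 6.
Partitions of 8 into distinct parts: 6.
|6 − 6| = 0.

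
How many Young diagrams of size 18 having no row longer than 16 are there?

383

A full systematic count gives 383.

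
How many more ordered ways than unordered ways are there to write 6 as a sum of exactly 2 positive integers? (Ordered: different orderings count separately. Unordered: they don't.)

2

Ordered (compositions into 2 parts): C(5,1) = 5.
Partitions of 6 into exactly 2 parts: 3.
Difference: 5 − 3 = 2.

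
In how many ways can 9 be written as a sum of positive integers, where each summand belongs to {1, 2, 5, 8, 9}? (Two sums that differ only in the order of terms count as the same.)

10

They are:
9
1,8
2,2,5
1,1,2,5
1,1,1,1,5
1,2,2,2,2
1,1,1,2,2,2
1,1,1,1,1,2,2
1,1,1,1,1,1,1,2
1,1,1,1,1,1,1,1,1
That's 10 in total.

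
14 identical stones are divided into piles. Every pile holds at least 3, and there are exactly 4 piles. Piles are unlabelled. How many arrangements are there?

2

They are:
5 + 3 + 3 + 3
4 + 4 + 3 + 3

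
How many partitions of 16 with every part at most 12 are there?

Enumerating by decreasing first part gives 224 partitions in all.

224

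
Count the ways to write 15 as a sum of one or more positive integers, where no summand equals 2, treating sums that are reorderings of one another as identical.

75

Systematic enumeration (by largest part, then next-largest, …) yields 75.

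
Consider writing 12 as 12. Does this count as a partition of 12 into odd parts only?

The parts sum to 12, and the condition 'every summand is odd' is violated.

No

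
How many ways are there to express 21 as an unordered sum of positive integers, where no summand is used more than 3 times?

Counting exhaustively, 395 partitions satisfy the conditions.

395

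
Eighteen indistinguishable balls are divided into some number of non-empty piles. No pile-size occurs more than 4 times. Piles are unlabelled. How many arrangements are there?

262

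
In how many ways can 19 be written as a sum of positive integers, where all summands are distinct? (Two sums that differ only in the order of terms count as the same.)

54

There are too many to list fully; the first 12 (by largest part) are:
19
1, 18
2, 17
3, 16
1, 2, 16
4, 15
1, 3, 15
5, 14
1, 4, 14
2, 3, 14
6, 13
1, 5, 13
…and 42 more, for 54 total.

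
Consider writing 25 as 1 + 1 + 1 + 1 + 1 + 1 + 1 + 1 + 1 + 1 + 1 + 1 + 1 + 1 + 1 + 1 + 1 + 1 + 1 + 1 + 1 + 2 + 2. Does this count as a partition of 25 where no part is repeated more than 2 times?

The parts sum to 25, and the condition 'no summand is used more than 2 times' is violated.

No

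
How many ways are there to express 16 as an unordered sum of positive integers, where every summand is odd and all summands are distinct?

Enumerating:
15 + 1
13 + 3
11 + 5
9 + 7
7 + 5 + 3 + 1

5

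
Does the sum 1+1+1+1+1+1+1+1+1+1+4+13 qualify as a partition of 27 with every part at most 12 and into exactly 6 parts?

No

The parts sum to 27, and the condition 'no summand exceeds 12' is violated.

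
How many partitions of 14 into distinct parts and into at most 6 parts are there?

The partitions of 14 that satisfy the conditions:
14
1,13
2,12
3,11
1,2,11
4,10
1,3,10
5,9
1,4,9
2,3,9
6,8
1,5,8
2,4,8
1,2,3,8
1,6,7
2,5,7
3,4,7
1,2,4,7
3,5,6
1,2,5,6
1,3,4,6
2,3,4,5

22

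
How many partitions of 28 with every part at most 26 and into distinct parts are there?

Direct enumeration gives 220 partitions.

220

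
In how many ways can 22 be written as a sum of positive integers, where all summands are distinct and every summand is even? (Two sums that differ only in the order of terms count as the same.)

12

Listing the qualifying partitions of 22:
22
20 + 2
18 + 4
16 + 6
16 + 4 + 2
14 + 8
14 + 6 + 2
12 + 10
12 + 8 + 2
12 + 6 + 4
10 + 8 + 4
10 + 6 + 4 + 2
Counting gives 12.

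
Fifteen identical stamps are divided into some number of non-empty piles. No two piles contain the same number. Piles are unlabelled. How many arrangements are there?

27

There are too many to list fully; the first 12 (by largest part) are:
15
14+1
13+2
12+3
12+2+1
11+4
11+3+1
10+5
10+4+1
10+3+2
9+6
9+5+1
…and 15 more, for 27 total.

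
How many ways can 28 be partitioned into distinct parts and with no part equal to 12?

192

There are 192 such partitions.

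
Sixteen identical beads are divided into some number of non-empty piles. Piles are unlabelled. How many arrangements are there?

231

Direct enumeration gives 231 partitions.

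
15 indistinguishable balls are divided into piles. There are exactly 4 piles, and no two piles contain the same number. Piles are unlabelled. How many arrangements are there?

Listing the qualifying partitions of 15:
9, 3, 2, 1
8, 4, 2, 1
7, 5, 2, 1
7, 4, 3, 1
6, 5, 3, 1
6, 4, 3, 2
Counting gives 6.

6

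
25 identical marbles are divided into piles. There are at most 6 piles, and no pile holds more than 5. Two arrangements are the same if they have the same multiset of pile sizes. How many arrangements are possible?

7

They are:
5 + 5 + 5 + 5 + 5
1 + 4 + 5 + 5 + 5 + 5
2 + 3 + 5 + 5 + 5 + 5
2 + 4 + 4 + 5 + 5 + 5
3 + 3 + 4 + 5 + 5 + 5
3 + 4 + 4 + 4 + 5 + 5
4 + 4 + 4 + 4 + 4 + 5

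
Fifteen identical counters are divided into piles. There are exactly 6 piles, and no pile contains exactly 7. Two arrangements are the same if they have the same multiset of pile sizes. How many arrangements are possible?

Listing the qualifying partitions of 15:
10, 1, 1, 1, 1, 1
9, 2, 1, 1, 1, 1
8, 3, 1, 1, 1, 1
8, 2, 2, 1, 1, 1
6, 5, 1, 1, 1, 1
6, 4, 2, 1, 1, 1
6, 3, 3, 1, 1, 1
6, 3, 2, 2, 1, 1
6, 2, 2, 2, 2, 1
5, 5, 2, 1, 1, 1
5, 4, 3, 1, 1, 1
5, 4, 2, 2, 1, 1
5, 3, 3, 2, 1, 1
5, 3, 2, 2, 2, 1
5, 2, 2, 2, 2, 2
4, 4, 4, 1, 1, 1
4, 4, 3, 2, 1, 1
4, 4, 2, 2, 2, 1
4, 3, 3, 3, 1, 1
4, 3, 3, 2, 2, 1
4, 3, 2, 2, 2, 2
3, 3, 3, 3, 2, 1
3, 3, 3, 2, 2, 2

23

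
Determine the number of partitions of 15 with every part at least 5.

Enumerating:
15
10, 5
9, 6
8, 7
5, 5, 5
Counting gives 5.

5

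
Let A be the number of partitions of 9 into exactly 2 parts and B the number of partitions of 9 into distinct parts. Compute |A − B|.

4

Partitions of 9 into exactly 2 parts: 4.
Partitions of 9 into distinct parts: 8.
|4 − 8| = 4.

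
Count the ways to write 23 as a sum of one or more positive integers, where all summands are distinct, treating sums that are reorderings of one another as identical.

Enumerating by decreasing first part gives 104 partitions in all.

104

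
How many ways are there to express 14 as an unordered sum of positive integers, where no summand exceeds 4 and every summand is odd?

5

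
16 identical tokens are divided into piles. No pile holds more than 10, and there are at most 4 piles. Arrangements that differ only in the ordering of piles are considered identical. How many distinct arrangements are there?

48

There are too many to list fully; the first 12 (by largest part) are:
6, 10
1, 5, 10
2, 4, 10
1, 1, 4, 10
3, 3, 10
1, 2, 3, 10
2, 2, 2, 10
7, 9
1, 6, 9
2, 5, 9
1, 1, 5, 9
3, 4, 9
…and 36 more, for 48 total.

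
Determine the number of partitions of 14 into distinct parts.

They are:
14
1, 13
2, 12
3, 11
1, 2, 11
4, 10
1, 3, 10
5, 9
1, 4, 9
2, 3, 9
6, 8
1, 5, 8
2, 4, 8
1, 2, 3, 8
1, 6, 7
2, 5, 7
3, 4, 7
1, 2, 4, 7
3, 5, 6
1, 2, 5, 6
1, 3, 4, 6
2, 3, 4, 5

22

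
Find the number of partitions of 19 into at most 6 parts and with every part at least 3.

39

A partial list (first 12 by largest part):
19
16 + 3
15 + 4
14 + 5
13 + 6
13 + 3 + 3
12 + 7
12 + 4 + 3
11 + 8
11 + 5 + 3
11 + 4 + 4
10 + 9
…and 27 more, for 39 total.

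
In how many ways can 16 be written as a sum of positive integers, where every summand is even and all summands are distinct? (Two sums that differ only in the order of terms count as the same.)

6

Enumerating:
16
14+2
12+4
10+6
10+4+2
8+6+2
Counting gives 6.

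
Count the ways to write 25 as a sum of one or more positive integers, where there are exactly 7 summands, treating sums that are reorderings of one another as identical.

Enumerating by decreasing first part gives 248 partitions in all.

248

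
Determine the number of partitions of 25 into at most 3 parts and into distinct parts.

53

A partial list (first 12 by largest part):
25
24 + 1
23 + 2
22 + 3
22 + 2 + 1
21 + 4
21 + 3 + 1
20 + 5
20 + 4 + 1
20 + 3 + 2
19 + 6
19 + 5 + 1
…and 41 more, for 53 total.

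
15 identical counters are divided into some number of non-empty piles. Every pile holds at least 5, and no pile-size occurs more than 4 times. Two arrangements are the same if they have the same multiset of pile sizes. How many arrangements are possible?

5

Listing the qualifying partitions of 15:
15
10, 5
9, 6
8, 7
5, 5, 5
Counting gives 5.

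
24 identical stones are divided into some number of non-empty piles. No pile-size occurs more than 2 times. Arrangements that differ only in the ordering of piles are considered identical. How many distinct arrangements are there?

431

Systematic enumeration (by largest part, then next-largest, …) yields 431.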